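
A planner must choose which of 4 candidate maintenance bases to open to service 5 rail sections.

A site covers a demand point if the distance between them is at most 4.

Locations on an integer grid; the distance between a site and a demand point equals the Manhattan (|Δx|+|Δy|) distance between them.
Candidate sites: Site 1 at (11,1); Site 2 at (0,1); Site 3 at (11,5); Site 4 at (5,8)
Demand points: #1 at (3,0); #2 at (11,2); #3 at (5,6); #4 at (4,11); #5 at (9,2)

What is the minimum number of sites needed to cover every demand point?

3

Coverage sets (demand points within 4 of each site):
  Site 1: {#2, #5}
  Site 2: {#1}
  Site 3: {#2}
  Site 4: {#3, #4}
No 2 sites suffice: every size-2 union leaves at least one demand point uncovered.
But {Site 1, Site 2, Site 4} covers everything, so the minimum is 3.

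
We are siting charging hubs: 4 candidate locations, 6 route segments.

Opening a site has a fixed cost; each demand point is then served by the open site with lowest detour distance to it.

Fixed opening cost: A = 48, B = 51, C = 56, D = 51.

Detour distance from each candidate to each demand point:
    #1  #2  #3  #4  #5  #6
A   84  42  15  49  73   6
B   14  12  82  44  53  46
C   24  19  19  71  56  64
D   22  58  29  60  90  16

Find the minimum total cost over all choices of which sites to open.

243

Open {A, B}: assign each demand point to its cheapest open site.
  #1→B 14, #2→B 12, #3→A 15, #4→B 44, #5→B 53, #6→A 6
  detour distance 144, fixed 99 → total 243.
Compare {B, D}: detour distance 168 + fixed 102 = 270.
Compare {A, C}: detour distance 169 + fixed 104 = 273.
Compare {A, B, D}: detour distance 144 + fixed 150 = 294.
All other subsets cost ≥ 270. Minimum total cost: 243.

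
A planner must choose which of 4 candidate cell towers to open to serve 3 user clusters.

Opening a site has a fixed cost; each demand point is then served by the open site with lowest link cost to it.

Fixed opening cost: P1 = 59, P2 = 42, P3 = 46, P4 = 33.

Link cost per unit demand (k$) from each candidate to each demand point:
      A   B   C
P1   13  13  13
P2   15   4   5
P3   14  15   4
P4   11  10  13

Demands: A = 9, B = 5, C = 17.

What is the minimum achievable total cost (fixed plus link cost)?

279

Open {P2, P4}: assign each demand point to its cheapest open site.
  A→P4 9×11=99, B→P2 5×4=20, C→P2 17×5=85
  link cost 204, fixed 75 → total 279.
Compare {P2}: link cost 240 + fixed 42 = 282.
Compare {P3, P4}: link cost 217 + fixed 79 = 296.
Compare {P2, P3}: link cost 214 + fixed 88 = 302.
All other subsets cost ≥ 282. Minimum total cost: 279.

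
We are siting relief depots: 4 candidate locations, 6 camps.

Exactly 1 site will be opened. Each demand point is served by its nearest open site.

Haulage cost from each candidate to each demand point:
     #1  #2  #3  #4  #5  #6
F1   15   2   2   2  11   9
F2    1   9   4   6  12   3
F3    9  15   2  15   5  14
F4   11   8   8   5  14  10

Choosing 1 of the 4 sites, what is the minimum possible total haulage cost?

35

Open {F2}.
  #1→F2 1, #2→F2 9, #3→F2 4, #4→F2 6, #5→F2 12, #6→F2 3  ⇒ total 35.
Compare {F1}: total 41.
Compare {F4}: total 56.
No size-1 selection does better; minimum is 35.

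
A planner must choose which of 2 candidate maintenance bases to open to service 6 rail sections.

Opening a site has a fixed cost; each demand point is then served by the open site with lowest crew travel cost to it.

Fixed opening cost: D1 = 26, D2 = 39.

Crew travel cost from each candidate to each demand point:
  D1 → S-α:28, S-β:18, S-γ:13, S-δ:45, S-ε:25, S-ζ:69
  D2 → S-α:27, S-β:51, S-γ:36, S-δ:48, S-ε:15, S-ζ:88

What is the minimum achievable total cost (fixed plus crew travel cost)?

Open {D1}: assign each demand point to its cheapest open site.
  S-α→D1 28, S-β→D1 18, S-γ→D1 13, S-δ→D1 45, S-ε→D1 25, S-ζ→D1 69
  crew travel cost 198, fixed 26 → total 224.
Compare {D1, D2}: crew travel cost 187 + fixed 65 = 252.
Compare {D2}: crew travel cost 265 + fixed 39 = 304.

224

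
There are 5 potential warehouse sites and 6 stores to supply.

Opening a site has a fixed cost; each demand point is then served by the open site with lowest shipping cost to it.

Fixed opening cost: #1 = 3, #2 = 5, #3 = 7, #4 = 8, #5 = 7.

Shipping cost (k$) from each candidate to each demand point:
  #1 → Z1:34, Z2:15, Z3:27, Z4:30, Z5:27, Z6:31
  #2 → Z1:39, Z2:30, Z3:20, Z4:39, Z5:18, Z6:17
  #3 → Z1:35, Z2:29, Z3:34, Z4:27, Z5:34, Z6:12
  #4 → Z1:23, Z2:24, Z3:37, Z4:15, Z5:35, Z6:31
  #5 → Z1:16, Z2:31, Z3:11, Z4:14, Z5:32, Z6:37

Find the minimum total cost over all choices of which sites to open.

106

Open {#1, #2, #5}: assign each demand point to its cheapest open site.
  Z1→#5 16, Z2→#1 15, Z3→#5 11, Z4→#5 14, Z5→#2 18, Z6→#2 17
  shipping cost 91, fixed 15 → total 106.
Compare {#1, #2, #3, #5}: shipping cost 86 + fixed 22 = 108.
Compare {#1, #3, #5}: shipping cost 95 + fixed 17 = 112.
Compare {#1, #2, #4, #5}: shipping cost 91 + fixed 23 = 114.
All other subsets cost ≥ 108. Minimum total cost: 106.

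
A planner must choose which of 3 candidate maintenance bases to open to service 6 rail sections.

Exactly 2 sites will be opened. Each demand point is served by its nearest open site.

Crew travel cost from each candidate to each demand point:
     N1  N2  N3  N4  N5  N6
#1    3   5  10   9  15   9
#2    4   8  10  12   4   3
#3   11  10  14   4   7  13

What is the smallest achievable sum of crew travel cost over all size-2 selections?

Open {#2, #3}.
  N1→#2 4, N2→#2 8, N3→#2 10, N4→#3 4, N5→#2 4, N6→#2 3  ⇒ total 33.
Compare {#1, #2}: total 34.
Compare {#1, #3}: total 38.

33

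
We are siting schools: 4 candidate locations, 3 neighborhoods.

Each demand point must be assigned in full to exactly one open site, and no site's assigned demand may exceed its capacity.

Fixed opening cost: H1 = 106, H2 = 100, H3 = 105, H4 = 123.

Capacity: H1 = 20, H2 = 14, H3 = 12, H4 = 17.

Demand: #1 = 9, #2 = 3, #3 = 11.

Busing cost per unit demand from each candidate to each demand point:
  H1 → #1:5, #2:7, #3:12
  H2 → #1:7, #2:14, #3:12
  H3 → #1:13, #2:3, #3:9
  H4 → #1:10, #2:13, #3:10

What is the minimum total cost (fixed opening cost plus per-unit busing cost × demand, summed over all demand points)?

376

Open {H1, H3}; cheapest assignment that respects the capacities:
  H1 (cap 20, load 12): #1, #2 — cost 9×5 + 3×7 = 66
  H3 (cap 12, load 11): #3 — cost 11×9 = 99
  Shipping 165, fixed 211 → total 376.
  Any other capacity-feasible assignment to {H1, H3} ships for at least 165.
Compare {H1, H2}: its best feasible assignment gives total 404.
Compare {H1, H4}: its best feasible assignment gives total 405.
Every other set of open sites that can feasibly serve all demand totals ≥ 404 even under its best assignment. Minimum: 376.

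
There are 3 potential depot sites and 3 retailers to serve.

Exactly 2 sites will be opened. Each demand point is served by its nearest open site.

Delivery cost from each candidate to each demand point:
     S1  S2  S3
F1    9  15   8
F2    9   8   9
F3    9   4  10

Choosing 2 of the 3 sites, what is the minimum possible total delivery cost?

Open {F1, F3}.
  S1→F1 9, S2→F3 4, S3→F1 8  ⇒ total 21.
Compare {F2, F3}: total 22.
Compare {F1, F2}: total 25.

21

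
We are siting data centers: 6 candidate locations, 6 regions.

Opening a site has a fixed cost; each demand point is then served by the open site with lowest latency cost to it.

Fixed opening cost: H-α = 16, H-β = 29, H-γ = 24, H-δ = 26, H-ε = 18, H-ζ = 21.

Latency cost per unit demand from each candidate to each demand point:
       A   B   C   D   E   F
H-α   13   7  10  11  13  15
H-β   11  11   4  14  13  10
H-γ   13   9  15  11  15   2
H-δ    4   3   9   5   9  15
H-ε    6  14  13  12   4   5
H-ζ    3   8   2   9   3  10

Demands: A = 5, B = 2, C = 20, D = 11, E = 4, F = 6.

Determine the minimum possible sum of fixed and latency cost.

211

Open {H-γ, H-δ, H-ζ}: assign each demand point to its cheapest open site.
  A→H-ζ 5×3=15, B→H-δ 2×3=6, C→H-ζ 20×2=40, D→H-δ 11×5=55, E→H-ζ 4×3=12, F→H-γ 6×2=12
  latency cost 140, fixed 71 → total 211.
Compare {H-δ, H-ε, H-ζ}: latency cost 158 + fixed 65 = 223.
Compare {H-α, H-γ, H-δ, H-ζ}: latency cost 140 + fixed 87 = 227.
Compare {H-γ, H-δ, H-ε, H-ζ}: latency cost 140 + fixed 89 = 229.
All other subsets cost ≥ 223. Minimum total cost: 211.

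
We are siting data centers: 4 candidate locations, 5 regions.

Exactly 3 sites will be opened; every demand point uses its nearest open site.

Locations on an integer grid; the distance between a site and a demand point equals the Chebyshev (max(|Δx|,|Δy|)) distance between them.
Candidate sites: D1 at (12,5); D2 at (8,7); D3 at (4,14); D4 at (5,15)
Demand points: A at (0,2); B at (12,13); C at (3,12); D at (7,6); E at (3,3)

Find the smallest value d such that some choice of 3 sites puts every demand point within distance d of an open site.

8

Open {D1, D2, D3}.
  Farthest demand point is A at distance 8 (to D2); all others are ≤ 8.
With {D1, D2, D4} the worst case is 8.
With {D2, D3, D4} the worst case is 8.
No size-3 selection achieves below 8.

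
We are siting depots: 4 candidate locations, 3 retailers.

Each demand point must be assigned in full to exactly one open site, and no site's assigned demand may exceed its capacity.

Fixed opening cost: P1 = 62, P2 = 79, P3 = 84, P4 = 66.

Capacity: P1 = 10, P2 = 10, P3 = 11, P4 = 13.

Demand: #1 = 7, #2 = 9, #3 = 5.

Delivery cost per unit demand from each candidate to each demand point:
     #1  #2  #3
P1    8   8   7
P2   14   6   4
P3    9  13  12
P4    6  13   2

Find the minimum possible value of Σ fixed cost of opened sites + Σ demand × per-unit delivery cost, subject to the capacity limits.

251

Open {P2, P4}; cheapest assignment that respects the capacities:
  P2 (cap 10, load 9): #2 — cost 9×6 = 54
  P4 (cap 13, load 12): #1, #3 — cost 7×6 + 5×2 = 52
  Shipping 106, fixed 145 → total 251.
  Any other capacity-feasible assignment to {P2, P4} ships for at least 106.
Compare {P1, P4}: its best feasible assignment gives total 252.
Compare {P1, P2, P4}: its best feasible assignment gives total 313.
Every other set of open sites that can feasibly serve all demand totals ≥ 252 even under its best assignment. Minimum: 251.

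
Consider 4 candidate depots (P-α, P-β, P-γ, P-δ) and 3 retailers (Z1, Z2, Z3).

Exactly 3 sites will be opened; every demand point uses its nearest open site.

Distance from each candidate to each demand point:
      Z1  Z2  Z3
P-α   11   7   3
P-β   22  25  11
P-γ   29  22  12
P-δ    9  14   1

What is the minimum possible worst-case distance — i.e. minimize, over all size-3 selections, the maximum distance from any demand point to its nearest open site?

Open {P-α, P-β, P-δ}.
  Farthest demand point is Z1 at distance 9 (to P-δ); all others are ≤ 9.
With {P-α, P-γ, P-δ} the worst case is 9.
With {P-α, P-β, P-γ} the worst case is 11.
No size-3 selection achieves below 9.

9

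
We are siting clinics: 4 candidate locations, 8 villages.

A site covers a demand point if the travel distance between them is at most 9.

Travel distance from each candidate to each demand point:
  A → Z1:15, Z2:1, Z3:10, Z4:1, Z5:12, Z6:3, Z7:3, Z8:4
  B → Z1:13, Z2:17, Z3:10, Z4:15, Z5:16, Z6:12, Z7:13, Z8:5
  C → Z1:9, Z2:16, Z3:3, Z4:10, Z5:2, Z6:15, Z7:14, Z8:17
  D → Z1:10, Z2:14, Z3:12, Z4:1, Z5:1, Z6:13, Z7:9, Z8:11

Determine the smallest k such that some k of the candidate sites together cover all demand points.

Coverage sets (demand points within 9 of each site):
  A: {Z2, Z4, Z6, Z7, Z8}
  B: {Z8}
  C: {Z1, Z3, Z5}
  D: {Z4, Z5, Z7}
No single site covers all 8 demand points.
But {A, C} covers everything, so the minimum is 2.

2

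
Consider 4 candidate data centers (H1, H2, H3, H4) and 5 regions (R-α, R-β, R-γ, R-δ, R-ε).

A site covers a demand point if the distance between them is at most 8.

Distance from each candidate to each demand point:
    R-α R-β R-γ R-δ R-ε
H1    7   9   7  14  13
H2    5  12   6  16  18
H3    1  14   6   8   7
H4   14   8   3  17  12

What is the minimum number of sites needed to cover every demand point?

Coverage sets (demand points within 8 of each site):
  H1: {R-α, R-γ}
  H2: {R-α, R-γ}
  H3: {R-α, R-γ, R-δ, R-ε}
  H4: {R-β, R-γ}
No single site covers all 5 demand points.
But {H3, H4} covers everything, so the minimum is 2.

2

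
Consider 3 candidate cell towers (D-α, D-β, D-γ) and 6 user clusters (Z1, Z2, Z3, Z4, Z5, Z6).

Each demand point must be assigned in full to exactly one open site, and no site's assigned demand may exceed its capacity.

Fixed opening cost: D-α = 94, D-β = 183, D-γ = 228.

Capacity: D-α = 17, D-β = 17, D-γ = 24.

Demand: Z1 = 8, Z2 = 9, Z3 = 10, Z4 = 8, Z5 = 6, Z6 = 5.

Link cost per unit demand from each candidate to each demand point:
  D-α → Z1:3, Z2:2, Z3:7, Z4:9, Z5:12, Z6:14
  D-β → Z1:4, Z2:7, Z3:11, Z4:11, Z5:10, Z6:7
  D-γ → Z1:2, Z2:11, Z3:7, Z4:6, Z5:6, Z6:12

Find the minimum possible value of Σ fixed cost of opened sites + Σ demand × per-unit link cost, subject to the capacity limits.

736

Open {D-α, D-β, D-γ}; cheapest assignment that respects the capacities:
  D-α (cap 17, load 17): Z1, Z2 — cost 8×3 + 9×2 = 42
  D-β (cap 17, load 5): Z6 — cost 5×7 = 35
  D-γ (cap 24, load 24): Z3, Z4, Z5 — cost 10×7 + 8×6 + 6×6 = 154
  Shipping 231, fixed 505 → total 736.
  Any other capacity-feasible assignment to {D-α, D-β, D-γ} ships for at least 231.
Total demand is 46 and no other set of sites has combined capacity ≥ 46, so {D-α, D-β, D-γ} is the only feasible choice of open sites. Minimum: 736.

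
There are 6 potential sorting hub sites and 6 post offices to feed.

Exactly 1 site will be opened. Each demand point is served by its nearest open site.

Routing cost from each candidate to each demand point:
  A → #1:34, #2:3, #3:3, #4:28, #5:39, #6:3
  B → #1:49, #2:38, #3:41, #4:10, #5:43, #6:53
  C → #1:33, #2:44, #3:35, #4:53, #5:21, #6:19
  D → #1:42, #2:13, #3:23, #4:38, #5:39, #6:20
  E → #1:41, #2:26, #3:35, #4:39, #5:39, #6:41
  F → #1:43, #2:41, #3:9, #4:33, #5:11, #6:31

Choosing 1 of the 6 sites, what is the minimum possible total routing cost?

110

Open {A}.
  #1→A 34, #2→A 3, #3→A 3, #4→A 28, #5→A 39, #6→A 3  ⇒ total 110.
Compare {F}: total 168.
Compare {D}: total 175.
No size-1 selection does better; minimum is 110.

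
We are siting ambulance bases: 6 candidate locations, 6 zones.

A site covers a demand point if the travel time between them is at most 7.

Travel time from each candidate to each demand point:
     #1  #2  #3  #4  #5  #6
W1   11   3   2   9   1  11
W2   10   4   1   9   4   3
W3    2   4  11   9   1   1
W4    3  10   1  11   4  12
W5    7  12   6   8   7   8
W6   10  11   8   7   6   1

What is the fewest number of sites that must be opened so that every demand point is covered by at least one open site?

3

Coverage sets (demand points within 7 of each site):
  W1: {#2, #3, #5}
  W2: {#2, #3, #5, #6}
  W3: {#1, #2, #5, #6}
  W4: {#1, #3, #5}
  W5: {#1, #3, #5}
  W6: {#4, #5, #6}
No 2 sites suffice: every size-2 union leaves at least one demand point uncovered.
But {W1, W3, W6} covers everything, so the minimum is 3.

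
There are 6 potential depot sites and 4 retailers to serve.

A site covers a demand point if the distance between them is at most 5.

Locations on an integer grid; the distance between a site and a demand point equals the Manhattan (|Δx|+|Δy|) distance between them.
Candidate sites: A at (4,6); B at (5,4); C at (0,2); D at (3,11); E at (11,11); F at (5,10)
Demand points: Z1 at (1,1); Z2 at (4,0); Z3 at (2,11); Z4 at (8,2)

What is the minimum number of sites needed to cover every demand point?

Coverage sets (demand points within 5 of each site):
  A: {}
  B: {Z2, Z4}
  C: {Z1}
  D: {Z3}
  E: {}
  F: {Z3}
No 2 sites suffice: every size-2 union leaves at least one demand point uncovered.
But {B, C, D} covers everything, so the minimum is 3.

3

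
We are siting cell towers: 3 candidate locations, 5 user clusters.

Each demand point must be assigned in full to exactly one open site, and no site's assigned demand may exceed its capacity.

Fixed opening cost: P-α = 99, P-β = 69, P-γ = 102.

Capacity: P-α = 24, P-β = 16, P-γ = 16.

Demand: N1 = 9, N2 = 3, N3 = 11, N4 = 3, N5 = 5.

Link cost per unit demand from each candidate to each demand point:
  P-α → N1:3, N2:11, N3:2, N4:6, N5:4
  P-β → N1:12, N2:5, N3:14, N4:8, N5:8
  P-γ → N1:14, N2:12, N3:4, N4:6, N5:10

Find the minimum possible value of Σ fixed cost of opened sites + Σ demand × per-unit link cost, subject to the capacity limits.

Open {P-α, P-β}; cheapest assignment that respects the capacities:
  P-α (cap 24, load 23): N1, N3, N4 — cost 9×3 + 11×2 + 3×6 = 67
  P-β (cap 16, load 8): N2, N5 — cost 3×5 + 5×8 = 55
  Shipping 122, fixed 168 → total 290.
  Any other capacity-feasible assignment to {P-α, P-β} ships for at least 122.
Compare {P-α, P-γ}: its best feasible assignment gives total 343.
Compare {P-α, P-β, P-γ}: its best feasible assignment gives total 392.
Every other set of open sites that can feasibly serve all demand totals ≥ 343 even under its best assignment. Minimum: 290.

290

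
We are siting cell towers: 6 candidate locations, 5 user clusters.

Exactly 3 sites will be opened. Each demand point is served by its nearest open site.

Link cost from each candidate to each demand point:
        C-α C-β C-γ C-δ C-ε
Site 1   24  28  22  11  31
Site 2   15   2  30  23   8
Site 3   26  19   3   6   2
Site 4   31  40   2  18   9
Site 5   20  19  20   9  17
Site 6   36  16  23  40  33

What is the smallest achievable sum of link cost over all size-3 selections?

Open {Site 2, Site 3, Site 4}.
  C-α→Site 2 15, C-β→Site 2 2, C-γ→Site 4 2, C-δ→Site 3 6, C-ε→Site 3 2  ⇒ total 27.
Compare {Site 1, Site 2, Site 3}: total 28.
Compare {Site 2, Site 3, Site 5}: total 28.
No size-3 selection does better; minimum is 27.

27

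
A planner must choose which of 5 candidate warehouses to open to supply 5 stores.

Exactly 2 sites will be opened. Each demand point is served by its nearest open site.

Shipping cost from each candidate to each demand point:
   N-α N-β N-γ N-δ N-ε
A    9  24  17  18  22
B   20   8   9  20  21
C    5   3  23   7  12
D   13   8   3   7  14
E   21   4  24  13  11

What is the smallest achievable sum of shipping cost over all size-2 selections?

Open {C, D}.
  N-α→C 5, N-β→C 3, N-γ→D 3, N-δ→C 7, N-ε→C 12  ⇒ total 30.
Compare {B, C}: total 36.
Compare {D, E}: total 38.
No size-2 selection does better; minimum is 30.

30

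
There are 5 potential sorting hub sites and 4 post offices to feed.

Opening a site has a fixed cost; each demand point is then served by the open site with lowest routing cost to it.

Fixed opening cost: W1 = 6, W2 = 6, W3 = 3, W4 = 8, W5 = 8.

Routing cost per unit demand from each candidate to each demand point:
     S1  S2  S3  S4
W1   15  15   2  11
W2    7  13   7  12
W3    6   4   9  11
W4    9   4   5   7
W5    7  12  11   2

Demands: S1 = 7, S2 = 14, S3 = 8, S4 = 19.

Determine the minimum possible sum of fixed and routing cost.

Open {W1, W3, W5}: assign each demand point to its cheapest open site.
  S1→W3 7×6=42, S2→W3 14×4=56, S3→W1 8×2=16, S4→W5 19×2=38
  routing cost 152, fixed 17 → total 169.
Compare {W1, W2, W3, W5}: routing cost 152 + fixed 23 = 175.
Compare {W1, W3, W4, W5}: routing cost 152 + fixed 25 = 177.
Compare {W1, W4, W5}: routing cost 159 + fixed 22 = 181.
All other subsets cost ≥ 175. Minimum total cost: 169.

169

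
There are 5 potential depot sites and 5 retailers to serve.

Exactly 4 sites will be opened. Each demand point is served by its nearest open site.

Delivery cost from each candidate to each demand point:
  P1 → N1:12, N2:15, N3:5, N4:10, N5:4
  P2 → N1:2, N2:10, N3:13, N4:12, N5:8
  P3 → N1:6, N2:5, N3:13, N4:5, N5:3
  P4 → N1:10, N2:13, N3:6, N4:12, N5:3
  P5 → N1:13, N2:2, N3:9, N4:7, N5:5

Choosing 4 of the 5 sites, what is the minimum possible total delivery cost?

17

Open {P1, P2, P3, P5}.
  N1→P2 2, N2→P5 2, N3→P1 5, N4→P3 5, N5→P3 3  ⇒ total 17.
Compare {P2, P3, P4, P5}: total 18.
Compare {P1, P2, P4, P5}: total 19.
No size-4 selection does better; minimum is 17.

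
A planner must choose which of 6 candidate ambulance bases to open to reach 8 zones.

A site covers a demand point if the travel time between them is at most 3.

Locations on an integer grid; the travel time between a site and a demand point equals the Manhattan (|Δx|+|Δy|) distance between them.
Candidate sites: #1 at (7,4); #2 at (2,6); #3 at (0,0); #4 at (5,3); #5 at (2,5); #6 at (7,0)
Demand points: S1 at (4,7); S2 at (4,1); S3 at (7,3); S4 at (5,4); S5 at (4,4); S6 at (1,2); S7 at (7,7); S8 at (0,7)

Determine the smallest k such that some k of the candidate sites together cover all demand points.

Coverage sets (demand points within 3 of each site):
  #1: {S3, S4, S5, S7}
  #2: {S1, S8}
  #3: {S6}
  #4: {S2, S3, S4, S5}
  #5: {S5}
  #6: {S3}
No 3 sites suffice: every size-3 union leaves at least one demand point uncovered.
But {#1, #2, #3, #4} covers everything, so the minimum is 4.

4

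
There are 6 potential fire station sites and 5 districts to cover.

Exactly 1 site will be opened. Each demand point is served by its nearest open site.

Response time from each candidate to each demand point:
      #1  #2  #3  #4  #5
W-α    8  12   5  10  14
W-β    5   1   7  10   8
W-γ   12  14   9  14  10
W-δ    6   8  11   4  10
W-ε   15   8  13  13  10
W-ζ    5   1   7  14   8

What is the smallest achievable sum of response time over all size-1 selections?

31

Open {W-β}.
  #1→W-β 5, #2→W-β 1, #3→W-β 7, #4→W-β 10, #5→W-β 8  ⇒ total 31.
Compare {W-ζ}: total 35.
Compare {W-δ}: total 39.
No size-1 selection does better; minimum is 31.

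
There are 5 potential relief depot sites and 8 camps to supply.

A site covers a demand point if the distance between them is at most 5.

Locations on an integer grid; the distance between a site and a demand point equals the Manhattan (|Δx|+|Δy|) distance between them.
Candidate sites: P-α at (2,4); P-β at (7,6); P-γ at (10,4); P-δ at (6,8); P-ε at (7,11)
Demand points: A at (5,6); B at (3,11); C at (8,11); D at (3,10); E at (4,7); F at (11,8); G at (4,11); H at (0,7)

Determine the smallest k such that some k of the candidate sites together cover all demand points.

3

Coverage sets (demand points within 5 of each site):
  P-α: {A, E, H}
  P-β: {A, E}
  P-γ: {F}
  P-δ: {A, C, D, E, F, G}
  P-ε: {B, C, D, G}
No 2 sites suffice: every size-2 union leaves at least one demand point uncovered.
But {P-α, P-γ, P-ε} covers everything, so the minimum is 3.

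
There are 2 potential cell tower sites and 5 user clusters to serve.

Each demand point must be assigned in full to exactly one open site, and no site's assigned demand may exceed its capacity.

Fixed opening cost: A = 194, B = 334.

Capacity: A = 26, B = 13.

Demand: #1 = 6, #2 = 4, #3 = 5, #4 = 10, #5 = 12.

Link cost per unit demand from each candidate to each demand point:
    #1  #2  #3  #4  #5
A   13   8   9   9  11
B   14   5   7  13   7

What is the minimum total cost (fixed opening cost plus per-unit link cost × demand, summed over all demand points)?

857

Open {A, B}; cheapest assignment that respects the capacities:
  A (cap 26, load 25): #1, #2, #3, #4 — cost 6×13 + 4×8 + 5×9 + 10×9 = 245
  B (cap 13, load 12): #5 — cost 12×7 = 84
  Shipping 329, fixed 528 → total 857.
  Any other capacity-feasible assignment to {A, B} ships for at least 329.
Total demand is 37 and no other set of sites has combined capacity ≥ 37, so {A, B} is the only feasible choice of open sites. Minimum: 857.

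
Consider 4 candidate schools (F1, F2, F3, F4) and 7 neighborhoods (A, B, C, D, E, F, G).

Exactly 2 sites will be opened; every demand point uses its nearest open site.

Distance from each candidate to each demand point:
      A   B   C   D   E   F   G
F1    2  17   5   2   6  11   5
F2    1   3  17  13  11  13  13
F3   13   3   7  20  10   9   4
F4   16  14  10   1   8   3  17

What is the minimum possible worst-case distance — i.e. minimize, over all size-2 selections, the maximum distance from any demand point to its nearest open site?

Open {F1, F3}.
  Farthest demand point is F at distance 9 (to F3); all others are ≤ 9.
With {F1, F2} the worst case is 11.
With {F2, F3} the worst case is 13.
No size-2 selection achieves below 9.

9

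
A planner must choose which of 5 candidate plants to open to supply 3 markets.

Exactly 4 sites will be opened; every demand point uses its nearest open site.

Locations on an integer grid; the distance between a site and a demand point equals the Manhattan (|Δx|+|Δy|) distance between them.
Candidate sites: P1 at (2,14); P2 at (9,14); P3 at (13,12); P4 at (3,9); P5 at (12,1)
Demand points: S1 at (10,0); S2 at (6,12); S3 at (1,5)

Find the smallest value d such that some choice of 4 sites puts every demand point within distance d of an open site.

Open {P1, P2, P4, P5}.
  Farthest demand point is S3 at distance 6 (to P4); all others are ≤ 6.
With {P1, P3, P4, P5} the worst case is 6.
With {P2, P3, P4, P5} the worst case is 6.
No size-4 selection achieves below 6.

6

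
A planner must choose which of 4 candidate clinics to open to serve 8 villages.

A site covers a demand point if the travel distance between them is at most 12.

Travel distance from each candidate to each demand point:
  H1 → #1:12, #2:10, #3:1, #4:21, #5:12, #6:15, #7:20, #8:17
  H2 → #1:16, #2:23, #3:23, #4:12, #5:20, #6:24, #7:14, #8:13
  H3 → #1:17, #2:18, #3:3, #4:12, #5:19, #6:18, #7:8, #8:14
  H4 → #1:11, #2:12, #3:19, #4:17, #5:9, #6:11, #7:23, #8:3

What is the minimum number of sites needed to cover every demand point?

Coverage sets (demand points within 12 of each site):
  H1: {#1, #2, #3, #5}
  H2: {#4}
  H3: {#3, #4, #7}
  H4: {#1, #2, #5, #6, #8}
No single site covers all 8 demand points.
But {H3, H4} covers everything, so the minimum is 2.

2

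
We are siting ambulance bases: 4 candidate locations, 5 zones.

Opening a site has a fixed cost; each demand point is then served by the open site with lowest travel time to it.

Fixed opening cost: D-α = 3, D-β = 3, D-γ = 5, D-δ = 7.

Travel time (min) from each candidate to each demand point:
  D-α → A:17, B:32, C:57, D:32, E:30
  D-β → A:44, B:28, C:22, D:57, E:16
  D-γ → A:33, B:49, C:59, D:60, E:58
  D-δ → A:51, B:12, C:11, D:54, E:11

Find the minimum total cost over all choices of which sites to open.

Open {D-α, D-δ}: assign each demand point to its cheapest open site.
  A→D-α 17, B→D-δ 12, C→D-δ 11, D→D-α 32, E→D-δ 11
  travel time 83, fixed 10 → total 93.
Compare {D-α, D-β, D-δ}: travel time 83 + fixed 13 = 96.
Compare {D-α, D-γ, D-δ}: travel time 83 + fixed 15 = 98.
Compare {D-α, D-β, D-γ, D-δ}: travel time 83 + fixed 18 = 101.
All other subsets cost ≥ 96. Minimum total cost: 93.

93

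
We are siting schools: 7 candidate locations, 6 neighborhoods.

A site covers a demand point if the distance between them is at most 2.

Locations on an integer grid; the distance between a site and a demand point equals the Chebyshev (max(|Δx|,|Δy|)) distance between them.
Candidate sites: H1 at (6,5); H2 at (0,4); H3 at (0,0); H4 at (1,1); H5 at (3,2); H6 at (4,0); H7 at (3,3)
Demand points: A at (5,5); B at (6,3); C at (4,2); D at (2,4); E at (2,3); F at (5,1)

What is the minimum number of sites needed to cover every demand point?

Coverage sets (demand points within 2 of each site):
  H1: {A, B}
  H2: {D, E}
  H3: {}
  H4: {E}
  H5: {C, D, E, F}
  H6: {C, F}
  H7: {A, C, D, E, F}
No single site covers all 6 demand points.
But {H1, H5} covers everything, so the minimum is 2.

2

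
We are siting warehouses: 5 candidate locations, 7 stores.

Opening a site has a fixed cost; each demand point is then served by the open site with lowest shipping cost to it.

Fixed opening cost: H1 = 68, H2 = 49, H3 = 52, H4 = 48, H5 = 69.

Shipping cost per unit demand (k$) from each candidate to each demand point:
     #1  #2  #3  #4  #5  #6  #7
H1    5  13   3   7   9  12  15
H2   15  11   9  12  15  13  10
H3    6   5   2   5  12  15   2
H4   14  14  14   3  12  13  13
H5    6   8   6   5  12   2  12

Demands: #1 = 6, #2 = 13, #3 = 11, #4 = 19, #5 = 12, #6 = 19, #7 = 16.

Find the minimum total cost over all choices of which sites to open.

553

Open {H3, H5}: assign each demand point to its cheapest open site.
  #1→H3 6×6=36, #2→H3 13×5=65, #3→H3 11×2=22, #4→H3 19×5=95, #5→H3 12×12=144, #6→H5 19×2=38, #7→H3 16×2=32
  shipping cost 432, fixed 121 → total 553.
Compare {H3, H4, H5}: shipping cost 394 + fixed 169 = 563.
Compare {H1, H3, H5}: shipping cost 390 + fixed 189 = 579.
Compare {H1, H3, H4, H5}: shipping cost 352 + fixed 237 = 589.
All other subsets cost ≥ 563. Minimum total cost: 553.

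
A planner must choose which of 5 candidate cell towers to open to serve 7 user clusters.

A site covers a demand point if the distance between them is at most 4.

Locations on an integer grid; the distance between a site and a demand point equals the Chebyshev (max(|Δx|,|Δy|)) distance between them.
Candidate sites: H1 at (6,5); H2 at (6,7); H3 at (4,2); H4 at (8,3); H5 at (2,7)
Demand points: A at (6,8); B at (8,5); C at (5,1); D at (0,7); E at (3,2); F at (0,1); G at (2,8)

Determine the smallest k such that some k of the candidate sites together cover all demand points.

Coverage sets (demand points within 4 of each site):
  H1: {A, B, C, E, G}
  H2: {A, B, G}
  H3: {B, C, E, F}
  H4: {B, C}
  H5: {A, D, G}
No single site covers all 7 demand points.
But {H3, H5} covers everything, so the minimum is 2.

2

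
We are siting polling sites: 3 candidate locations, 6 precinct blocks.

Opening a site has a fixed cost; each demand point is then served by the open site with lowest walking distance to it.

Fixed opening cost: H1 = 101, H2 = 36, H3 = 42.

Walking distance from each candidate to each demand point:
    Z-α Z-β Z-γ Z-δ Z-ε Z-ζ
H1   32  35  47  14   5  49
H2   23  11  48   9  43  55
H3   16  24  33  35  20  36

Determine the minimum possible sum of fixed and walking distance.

Open {H2, H3}: assign each demand point to its cheapest open site.
  Z-α→H3 16, Z-β→H2 11, Z-γ→H3 33, Z-δ→H2 9, Z-ε→H3 20, Z-ζ→H3 36
  walking distance 125, fixed 78 → total 203.
Compare {H3}: walking distance 164 + fixed 42 = 206.
Compare {H2}: walking distance 189 + fixed 36 = 225.
Compare {H1, H3}: walking distance 128 + fixed 143 = 271.
All other subsets cost ≥ 206. Minimum total cost: 203.

203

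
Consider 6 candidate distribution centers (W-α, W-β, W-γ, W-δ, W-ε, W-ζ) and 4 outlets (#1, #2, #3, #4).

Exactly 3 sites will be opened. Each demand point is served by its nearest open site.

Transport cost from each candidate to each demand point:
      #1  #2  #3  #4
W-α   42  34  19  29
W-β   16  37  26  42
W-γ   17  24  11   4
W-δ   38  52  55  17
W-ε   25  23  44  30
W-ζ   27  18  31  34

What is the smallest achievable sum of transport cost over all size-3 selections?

49

Open {W-β, W-γ, W-ζ}.
  #1→W-β 16, #2→W-ζ 18, #3→W-γ 11, #4→W-γ 4  ⇒ total 49.
Compare {W-α, W-γ, W-ζ}: total 50.
Compare {W-γ, W-δ, W-ζ}: total 50.
No size-3 selection does better; minimum is 49.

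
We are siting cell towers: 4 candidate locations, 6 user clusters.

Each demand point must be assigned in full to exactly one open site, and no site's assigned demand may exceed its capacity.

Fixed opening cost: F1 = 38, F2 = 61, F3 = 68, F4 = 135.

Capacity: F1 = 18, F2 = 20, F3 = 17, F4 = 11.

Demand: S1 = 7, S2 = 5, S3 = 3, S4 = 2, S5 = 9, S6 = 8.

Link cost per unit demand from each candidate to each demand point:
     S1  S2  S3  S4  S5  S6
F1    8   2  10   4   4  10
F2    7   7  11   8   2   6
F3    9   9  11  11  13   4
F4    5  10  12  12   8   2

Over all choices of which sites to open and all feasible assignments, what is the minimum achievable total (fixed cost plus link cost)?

269

Open {F1, F2}; cheapest assignment that respects the capacities:
  F1 (cap 18, load 17): S1, S2, S3, S4 — cost 7×8 + 5×2 + 3×10 + 2×4 = 104
  F2 (cap 20, load 17): S5, S6 — cost 9×2 + 8×6 = 66
  Shipping 170, fixed 99 → total 269.
  Any other capacity-feasible assignment to {F1, F2} ships for at least 170.
Compare {F1, F3}: its best feasible assignment gives total 299.
Compare {F1, F2, F3}: its best feasible assignment gives total 314.
Every other set of open sites that can feasibly serve all demand totals ≥ 299 even under its best assignment. Minimum: 269.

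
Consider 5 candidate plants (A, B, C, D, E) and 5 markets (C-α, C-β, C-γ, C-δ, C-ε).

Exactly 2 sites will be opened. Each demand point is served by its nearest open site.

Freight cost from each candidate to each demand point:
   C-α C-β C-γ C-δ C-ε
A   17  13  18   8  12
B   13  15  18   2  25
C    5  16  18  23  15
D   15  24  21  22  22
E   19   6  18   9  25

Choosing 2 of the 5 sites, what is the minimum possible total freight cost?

Open {C, E}.
  C-α→C 5, C-β→E 6, C-γ→C 18, C-δ→E 9, C-ε→C 15  ⇒ total 53.
Compare {B, C}: total 55.
Compare {A, C}: total 56.
No size-2 selection does better; minimum is 53.

53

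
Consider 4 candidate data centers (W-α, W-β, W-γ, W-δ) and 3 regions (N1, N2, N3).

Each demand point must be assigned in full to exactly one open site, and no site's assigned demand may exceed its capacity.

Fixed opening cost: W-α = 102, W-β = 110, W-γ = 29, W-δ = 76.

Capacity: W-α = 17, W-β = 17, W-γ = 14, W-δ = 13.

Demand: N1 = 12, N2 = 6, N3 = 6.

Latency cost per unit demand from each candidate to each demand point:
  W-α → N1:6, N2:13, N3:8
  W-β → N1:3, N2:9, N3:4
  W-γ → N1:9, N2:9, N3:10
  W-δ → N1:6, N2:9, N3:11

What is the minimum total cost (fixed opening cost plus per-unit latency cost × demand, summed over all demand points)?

289

Open {W-β, W-γ}; cheapest assignment that respects the capacities:
  W-β (cap 17, load 12): N1 — cost 12×3 = 36
  W-γ (cap 14, load 12): N2, N3 — cost 6×9 + 6×10 = 114
  Shipping 150, fixed 139 → total 289.
  Any other capacity-feasible assignment to {W-β, W-γ} ships for at least 150.
Compare {W-γ, W-δ}: its best feasible assignment gives total 291.
Compare {W-α, W-γ}: its best feasible assignment gives total 317.
Every other set of open sites that can feasibly serve all demand totals ≥ 291 even under its best assignment. Minimum: 289.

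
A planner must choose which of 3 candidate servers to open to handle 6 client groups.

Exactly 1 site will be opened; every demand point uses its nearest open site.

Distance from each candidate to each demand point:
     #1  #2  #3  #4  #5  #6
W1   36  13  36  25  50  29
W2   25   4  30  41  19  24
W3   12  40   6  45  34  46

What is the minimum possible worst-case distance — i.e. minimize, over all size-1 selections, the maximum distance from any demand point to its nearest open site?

41

Open {W2}.
  Farthest demand point is #4 at distance 41 (to W2); all others are ≤ 41.
With {W3} the worst case is 46.
With {W1} the worst case is 50.
No size-1 selection achieves below 41.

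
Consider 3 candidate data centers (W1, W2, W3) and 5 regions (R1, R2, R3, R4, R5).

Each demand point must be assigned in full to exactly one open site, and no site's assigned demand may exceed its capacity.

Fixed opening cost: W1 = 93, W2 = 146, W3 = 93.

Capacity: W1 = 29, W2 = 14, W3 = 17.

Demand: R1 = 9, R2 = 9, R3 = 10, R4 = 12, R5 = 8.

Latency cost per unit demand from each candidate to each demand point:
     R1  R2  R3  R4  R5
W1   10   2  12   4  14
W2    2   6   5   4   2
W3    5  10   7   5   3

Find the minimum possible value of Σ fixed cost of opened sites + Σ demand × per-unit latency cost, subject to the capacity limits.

517

Open {W1, W2, W3}; cheapest assignment that respects the capacities:
  W1 (cap 29, load 21): R2, R4 — cost 9×2 + 12×4 = 66
  W2 (cap 14, load 10): R3 — cost 10×5 = 50
  W3 (cap 17, load 17): R1, R5 — cost 9×5 + 8×3 = 69
  Shipping 185, fixed 332 → total 517.
  Any other capacity-feasible assignment to {W1, W2, W3} ships for at least 185.
Total demand is 48 and no other set of sites has combined capacity ≥ 48, so {W1, W2, W3} is the only feasible choice of open sites. Minimum: 517.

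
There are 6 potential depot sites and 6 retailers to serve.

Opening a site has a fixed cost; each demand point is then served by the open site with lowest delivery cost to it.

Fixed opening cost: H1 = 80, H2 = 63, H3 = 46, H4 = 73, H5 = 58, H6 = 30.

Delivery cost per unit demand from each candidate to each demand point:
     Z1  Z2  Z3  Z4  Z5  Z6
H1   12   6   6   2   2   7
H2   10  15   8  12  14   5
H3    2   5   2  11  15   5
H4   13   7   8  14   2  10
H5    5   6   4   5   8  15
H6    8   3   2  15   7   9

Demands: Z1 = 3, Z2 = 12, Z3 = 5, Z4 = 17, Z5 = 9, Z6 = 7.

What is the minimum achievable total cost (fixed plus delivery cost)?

Open {H1, H6}: assign each demand point to its cheapest open site.
  Z1→H6 3×8=24, Z2→H6 12×3=36, Z3→H6 5×2=10, Z4→H1 17×2=34, Z5→H1 9×2=18, Z6→H1 7×7=49
  delivery cost 171, fixed 110 → total 281.
Compare {H1, H3}: delivery cost 163 + fixed 126 = 289.
Compare {H1, H3, H6}: delivery cost 139 + fixed 156 = 295.
Compare {H1}: delivery cost 239 + fixed 80 = 319.
All other subsets cost ≥ 289. Minimum total cost: 281.

281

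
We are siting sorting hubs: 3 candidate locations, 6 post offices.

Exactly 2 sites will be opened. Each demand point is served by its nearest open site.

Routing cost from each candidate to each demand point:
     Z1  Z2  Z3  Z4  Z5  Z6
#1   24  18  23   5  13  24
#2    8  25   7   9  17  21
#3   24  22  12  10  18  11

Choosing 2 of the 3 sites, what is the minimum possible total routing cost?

72

Open {#1, #2}.
  Z1→#2 8, Z2→#1 18, Z3→#2 7, Z4→#1 5, Z5→#1 13, Z6→#2 21  ⇒ total 72.
Compare {#2, #3}: total 74.
Compare {#1, #3}: total 83.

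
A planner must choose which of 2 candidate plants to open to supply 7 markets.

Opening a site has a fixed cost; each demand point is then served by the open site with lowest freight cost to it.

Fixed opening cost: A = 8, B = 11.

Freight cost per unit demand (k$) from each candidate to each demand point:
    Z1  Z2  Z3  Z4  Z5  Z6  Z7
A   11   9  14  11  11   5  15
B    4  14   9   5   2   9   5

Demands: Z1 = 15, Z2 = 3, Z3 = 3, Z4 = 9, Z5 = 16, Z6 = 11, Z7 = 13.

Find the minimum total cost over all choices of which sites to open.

330

Open {A, B}: assign each demand point to its cheapest open site.
  Z1→B 15×4=60, Z2→A 3×9=27, Z3→B 3×9=27, Z4→B 9×5=45, Z5→B 16×2=32, Z6→A 11×5=55, Z7→B 13×5=65
  freight cost 311, fixed 19 → total 330.
Compare {B}: freight cost 370 + fixed 11 = 381.
Compare {A}: freight cost 759 + fixed 8 = 767.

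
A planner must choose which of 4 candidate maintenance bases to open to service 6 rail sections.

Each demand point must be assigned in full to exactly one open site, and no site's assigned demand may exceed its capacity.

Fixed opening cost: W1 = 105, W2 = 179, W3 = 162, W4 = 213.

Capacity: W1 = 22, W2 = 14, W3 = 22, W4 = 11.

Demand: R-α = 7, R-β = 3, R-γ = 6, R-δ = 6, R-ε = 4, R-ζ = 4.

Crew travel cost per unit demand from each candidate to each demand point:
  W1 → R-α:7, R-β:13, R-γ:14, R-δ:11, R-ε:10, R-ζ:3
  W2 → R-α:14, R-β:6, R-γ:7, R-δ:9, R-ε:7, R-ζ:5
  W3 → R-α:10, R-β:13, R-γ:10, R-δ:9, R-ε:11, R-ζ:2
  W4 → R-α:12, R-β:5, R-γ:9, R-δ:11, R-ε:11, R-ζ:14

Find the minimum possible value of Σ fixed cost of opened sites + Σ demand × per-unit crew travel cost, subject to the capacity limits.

Open {W1, W2}; cheapest assignment that respects the capacities:
  W1 (cap 22, load 17): R-α, R-δ, R-ζ — cost 7×7 + 6×11 + 4×3 = 127
  W2 (cap 14, load 13): R-β, R-γ, R-ε — cost 3×6 + 6×7 + 4×7 = 88
  Shipping 215, fixed 284 → total 499.
  Any other capacity-feasible assignment to {W1, W2} ships for at least 215.
Compare {W1, W3}: its best feasible assignment gives total 517.
Compare {W1, W4}: its best feasible assignment gives total 554.
Every other set of open sites that can feasibly serve all demand totals ≥ 517 even under its best assignment. Minimum: 499.

499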